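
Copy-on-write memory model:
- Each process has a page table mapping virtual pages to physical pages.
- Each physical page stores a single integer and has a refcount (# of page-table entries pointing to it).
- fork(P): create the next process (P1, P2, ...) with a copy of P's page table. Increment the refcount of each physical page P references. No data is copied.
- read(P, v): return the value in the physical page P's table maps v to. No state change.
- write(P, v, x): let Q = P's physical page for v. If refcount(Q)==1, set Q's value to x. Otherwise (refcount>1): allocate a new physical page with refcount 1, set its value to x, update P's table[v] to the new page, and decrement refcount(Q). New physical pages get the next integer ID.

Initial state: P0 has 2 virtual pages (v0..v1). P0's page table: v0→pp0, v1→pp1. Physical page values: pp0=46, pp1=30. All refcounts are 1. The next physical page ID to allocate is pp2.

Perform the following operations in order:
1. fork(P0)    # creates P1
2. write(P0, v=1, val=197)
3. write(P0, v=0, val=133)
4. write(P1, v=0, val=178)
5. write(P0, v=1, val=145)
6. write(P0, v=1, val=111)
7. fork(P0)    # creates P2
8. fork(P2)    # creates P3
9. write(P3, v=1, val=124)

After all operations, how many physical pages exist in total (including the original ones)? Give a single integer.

Answer: 5

Derivation:
Op 1: fork(P0) -> P1. 2 ppages; refcounts: pp0:2 pp1:2
Op 2: write(P0, v1, 197). refcount(pp1)=2>1 -> COPY to pp2. 3 ppages; refcounts: pp0:2 pp1:1 pp2:1
Op 3: write(P0, v0, 133). refcount(pp0)=2>1 -> COPY to pp3. 4 ppages; refcounts: pp0:1 pp1:1 pp2:1 pp3:1
Op 4: write(P1, v0, 178). refcount(pp0)=1 -> write in place. 4 ppages; refcounts: pp0:1 pp1:1 pp2:1 pp3:1
Op 5: write(P0, v1, 145). refcount(pp2)=1 -> write in place. 4 ppages; refcounts: pp0:1 pp1:1 pp2:1 pp3:1
Op 6: write(P0, v1, 111). refcount(pp2)=1 -> write in place. 4 ppages; refcounts: pp0:1 pp1:1 pp2:1 pp3:1
Op 7: fork(P0) -> P2. 4 ppages; refcounts: pp0:1 pp1:1 pp2:2 pp3:2
Op 8: fork(P2) -> P3. 4 ppages; refcounts: pp0:1 pp1:1 pp2:3 pp3:3
Op 9: write(P3, v1, 124). refcount(pp2)=3>1 -> COPY to pp4. 5 ppages; refcounts: pp0:1 pp1:1 pp2:2 pp3:3 pp4:1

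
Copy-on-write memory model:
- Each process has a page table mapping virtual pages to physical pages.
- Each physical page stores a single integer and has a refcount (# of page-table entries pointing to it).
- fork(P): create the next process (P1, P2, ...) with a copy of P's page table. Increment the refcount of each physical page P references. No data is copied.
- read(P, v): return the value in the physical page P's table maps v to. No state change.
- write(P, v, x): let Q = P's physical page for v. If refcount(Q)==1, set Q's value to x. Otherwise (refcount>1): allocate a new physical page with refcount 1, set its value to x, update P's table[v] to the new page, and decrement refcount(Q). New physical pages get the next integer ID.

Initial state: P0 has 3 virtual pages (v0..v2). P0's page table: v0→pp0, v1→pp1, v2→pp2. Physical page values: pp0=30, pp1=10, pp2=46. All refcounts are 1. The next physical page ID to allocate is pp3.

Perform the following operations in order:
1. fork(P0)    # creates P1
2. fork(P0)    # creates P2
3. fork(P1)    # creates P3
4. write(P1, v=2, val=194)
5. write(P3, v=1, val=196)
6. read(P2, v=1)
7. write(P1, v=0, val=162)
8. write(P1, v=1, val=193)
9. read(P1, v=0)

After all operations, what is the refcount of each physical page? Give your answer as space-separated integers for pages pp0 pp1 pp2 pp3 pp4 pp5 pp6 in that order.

Op 1: fork(P0) -> P1. 3 ppages; refcounts: pp0:2 pp1:2 pp2:2
Op 2: fork(P0) -> P2. 3 ppages; refcounts: pp0:3 pp1:3 pp2:3
Op 3: fork(P1) -> P3. 3 ppages; refcounts: pp0:4 pp1:4 pp2:4
Op 4: write(P1, v2, 194). refcount(pp2)=4>1 -> COPY to pp3. 4 ppages; refcounts: pp0:4 pp1:4 pp2:3 pp3:1
Op 5: write(P3, v1, 196). refcount(pp1)=4>1 -> COPY to pp4. 5 ppages; refcounts: pp0:4 pp1:3 pp2:3 pp3:1 pp4:1
Op 6: read(P2, v1) -> 10. No state change.
Op 7: write(P1, v0, 162). refcount(pp0)=4>1 -> COPY to pp5. 6 ppages; refcounts: pp0:3 pp1:3 pp2:3 pp3:1 pp4:1 pp5:1
Op 8: write(P1, v1, 193). refcount(pp1)=3>1 -> COPY to pp6. 7 ppages; refcounts: pp0:3 pp1:2 pp2:3 pp3:1 pp4:1 pp5:1 pp6:1
Op 9: read(P1, v0) -> 162. No state change.

Answer: 3 2 3 1 1 1 1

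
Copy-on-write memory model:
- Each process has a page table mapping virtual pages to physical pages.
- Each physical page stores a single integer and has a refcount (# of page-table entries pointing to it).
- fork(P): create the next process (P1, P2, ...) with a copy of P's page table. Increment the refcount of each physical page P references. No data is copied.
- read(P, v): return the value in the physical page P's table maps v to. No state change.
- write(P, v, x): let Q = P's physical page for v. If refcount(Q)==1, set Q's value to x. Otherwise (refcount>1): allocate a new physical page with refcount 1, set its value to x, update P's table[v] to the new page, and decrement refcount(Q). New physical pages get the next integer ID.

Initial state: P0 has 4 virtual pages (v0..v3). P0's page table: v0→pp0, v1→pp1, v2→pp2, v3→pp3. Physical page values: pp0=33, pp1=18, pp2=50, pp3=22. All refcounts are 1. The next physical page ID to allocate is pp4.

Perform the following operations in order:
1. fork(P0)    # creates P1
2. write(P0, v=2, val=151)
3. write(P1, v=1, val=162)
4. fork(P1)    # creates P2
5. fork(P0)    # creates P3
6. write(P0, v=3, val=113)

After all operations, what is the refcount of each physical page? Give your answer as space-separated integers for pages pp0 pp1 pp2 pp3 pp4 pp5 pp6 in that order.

Op 1: fork(P0) -> P1. 4 ppages; refcounts: pp0:2 pp1:2 pp2:2 pp3:2
Op 2: write(P0, v2, 151). refcount(pp2)=2>1 -> COPY to pp4. 5 ppages; refcounts: pp0:2 pp1:2 pp2:1 pp3:2 pp4:1
Op 3: write(P1, v1, 162). refcount(pp1)=2>1 -> COPY to pp5. 6 ppages; refcounts: pp0:2 pp1:1 pp2:1 pp3:2 pp4:1 pp5:1
Op 4: fork(P1) -> P2. 6 ppages; refcounts: pp0:3 pp1:1 pp2:2 pp3:3 pp4:1 pp5:2
Op 5: fork(P0) -> P3. 6 ppages; refcounts: pp0:4 pp1:2 pp2:2 pp3:4 pp4:2 pp5:2
Op 6: write(P0, v3, 113). refcount(pp3)=4>1 -> COPY to pp6. 7 ppages; refcounts: pp0:4 pp1:2 pp2:2 pp3:3 pp4:2 pp5:2 pp6:1

Answer: 4 2 2 3 2 2 1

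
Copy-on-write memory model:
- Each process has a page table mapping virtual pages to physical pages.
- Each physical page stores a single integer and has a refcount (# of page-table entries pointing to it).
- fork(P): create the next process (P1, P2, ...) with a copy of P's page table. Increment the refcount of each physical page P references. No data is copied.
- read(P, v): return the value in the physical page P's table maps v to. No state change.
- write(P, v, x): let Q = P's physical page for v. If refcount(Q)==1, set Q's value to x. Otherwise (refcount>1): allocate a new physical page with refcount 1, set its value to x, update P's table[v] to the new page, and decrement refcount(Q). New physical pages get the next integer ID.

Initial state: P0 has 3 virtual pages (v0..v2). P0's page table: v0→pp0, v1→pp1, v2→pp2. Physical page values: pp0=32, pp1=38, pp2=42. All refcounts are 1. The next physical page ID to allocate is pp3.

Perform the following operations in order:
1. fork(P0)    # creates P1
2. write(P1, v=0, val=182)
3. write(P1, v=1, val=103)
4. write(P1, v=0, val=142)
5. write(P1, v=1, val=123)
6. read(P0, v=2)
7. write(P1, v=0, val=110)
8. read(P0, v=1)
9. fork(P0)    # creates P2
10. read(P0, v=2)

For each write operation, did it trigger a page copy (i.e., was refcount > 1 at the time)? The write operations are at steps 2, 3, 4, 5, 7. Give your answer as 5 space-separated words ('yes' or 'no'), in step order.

Op 1: fork(P0) -> P1. 3 ppages; refcounts: pp0:2 pp1:2 pp2:2
Op 2: write(P1, v0, 182). refcount(pp0)=2>1 -> COPY to pp3. 4 ppages; refcounts: pp0:1 pp1:2 pp2:2 pp3:1
Op 3: write(P1, v1, 103). refcount(pp1)=2>1 -> COPY to pp4. 5 ppages; refcounts: pp0:1 pp1:1 pp2:2 pp3:1 pp4:1
Op 4: write(P1, v0, 142). refcount(pp3)=1 -> write in place. 5 ppages; refcounts: pp0:1 pp1:1 pp2:2 pp3:1 pp4:1
Op 5: write(P1, v1, 123). refcount(pp4)=1 -> write in place. 5 ppages; refcounts: pp0:1 pp1:1 pp2:2 pp3:1 pp4:1
Op 6: read(P0, v2) -> 42. No state change.
Op 7: write(P1, v0, 110). refcount(pp3)=1 -> write in place. 5 ppages; refcounts: pp0:1 pp1:1 pp2:2 pp3:1 pp4:1
Op 8: read(P0, v1) -> 38. No state change.
Op 9: fork(P0) -> P2. 5 ppages; refcounts: pp0:2 pp1:2 pp2:3 pp3:1 pp4:1
Op 10: read(P0, v2) -> 42. No state change.

yes yes no no no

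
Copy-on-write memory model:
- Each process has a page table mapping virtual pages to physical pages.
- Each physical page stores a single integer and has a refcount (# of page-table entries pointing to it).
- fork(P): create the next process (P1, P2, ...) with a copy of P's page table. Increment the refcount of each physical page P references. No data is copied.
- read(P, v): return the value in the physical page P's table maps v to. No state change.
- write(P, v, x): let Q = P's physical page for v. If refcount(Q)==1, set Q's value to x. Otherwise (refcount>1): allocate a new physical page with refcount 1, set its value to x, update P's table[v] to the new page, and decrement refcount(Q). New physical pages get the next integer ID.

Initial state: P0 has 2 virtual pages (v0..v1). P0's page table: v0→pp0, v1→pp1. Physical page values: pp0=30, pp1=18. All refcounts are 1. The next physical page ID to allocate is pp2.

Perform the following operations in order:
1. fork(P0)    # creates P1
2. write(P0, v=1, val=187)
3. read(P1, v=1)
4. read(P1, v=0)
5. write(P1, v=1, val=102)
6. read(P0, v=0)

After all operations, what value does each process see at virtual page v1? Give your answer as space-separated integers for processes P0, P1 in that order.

Answer: 187 102

Derivation:
Op 1: fork(P0) -> P1. 2 ppages; refcounts: pp0:2 pp1:2
Op 2: write(P0, v1, 187). refcount(pp1)=2>1 -> COPY to pp2. 3 ppages; refcounts: pp0:2 pp1:1 pp2:1
Op 3: read(P1, v1) -> 18. No state change.
Op 4: read(P1, v0) -> 30. No state change.
Op 5: write(P1, v1, 102). refcount(pp1)=1 -> write in place. 3 ppages; refcounts: pp0:2 pp1:1 pp2:1
Op 6: read(P0, v0) -> 30. No state change.
P0: v1 -> pp2 = 187
P1: v1 -> pp1 = 102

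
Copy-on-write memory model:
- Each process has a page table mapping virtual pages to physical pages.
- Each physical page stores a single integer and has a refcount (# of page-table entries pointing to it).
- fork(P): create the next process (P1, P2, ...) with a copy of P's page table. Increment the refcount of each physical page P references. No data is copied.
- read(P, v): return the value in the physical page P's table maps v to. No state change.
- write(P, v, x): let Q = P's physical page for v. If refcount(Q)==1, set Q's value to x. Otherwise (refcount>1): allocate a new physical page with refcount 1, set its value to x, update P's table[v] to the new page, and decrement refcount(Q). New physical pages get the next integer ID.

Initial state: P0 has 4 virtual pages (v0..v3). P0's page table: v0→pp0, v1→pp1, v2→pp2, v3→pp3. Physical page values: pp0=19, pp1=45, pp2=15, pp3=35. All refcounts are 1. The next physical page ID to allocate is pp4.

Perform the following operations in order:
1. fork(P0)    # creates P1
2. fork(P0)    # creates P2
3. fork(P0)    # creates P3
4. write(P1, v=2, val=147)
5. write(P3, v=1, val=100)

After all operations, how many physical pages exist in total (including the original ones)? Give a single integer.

Answer: 6

Derivation:
Op 1: fork(P0) -> P1. 4 ppages; refcounts: pp0:2 pp1:2 pp2:2 pp3:2
Op 2: fork(P0) -> P2. 4 ppages; refcounts: pp0:3 pp1:3 pp2:3 pp3:3
Op 3: fork(P0) -> P3. 4 ppages; refcounts: pp0:4 pp1:4 pp2:4 pp3:4
Op 4: write(P1, v2, 147). refcount(pp2)=4>1 -> COPY to pp4. 5 ppages; refcounts: pp0:4 pp1:4 pp2:3 pp3:4 pp4:1
Op 5: write(P3, v1, 100). refcount(pp1)=4>1 -> COPY to pp5. 6 ppages; refcounts: pp0:4 pp1:3 pp2:3 pp3:4 pp4:1 pp5:1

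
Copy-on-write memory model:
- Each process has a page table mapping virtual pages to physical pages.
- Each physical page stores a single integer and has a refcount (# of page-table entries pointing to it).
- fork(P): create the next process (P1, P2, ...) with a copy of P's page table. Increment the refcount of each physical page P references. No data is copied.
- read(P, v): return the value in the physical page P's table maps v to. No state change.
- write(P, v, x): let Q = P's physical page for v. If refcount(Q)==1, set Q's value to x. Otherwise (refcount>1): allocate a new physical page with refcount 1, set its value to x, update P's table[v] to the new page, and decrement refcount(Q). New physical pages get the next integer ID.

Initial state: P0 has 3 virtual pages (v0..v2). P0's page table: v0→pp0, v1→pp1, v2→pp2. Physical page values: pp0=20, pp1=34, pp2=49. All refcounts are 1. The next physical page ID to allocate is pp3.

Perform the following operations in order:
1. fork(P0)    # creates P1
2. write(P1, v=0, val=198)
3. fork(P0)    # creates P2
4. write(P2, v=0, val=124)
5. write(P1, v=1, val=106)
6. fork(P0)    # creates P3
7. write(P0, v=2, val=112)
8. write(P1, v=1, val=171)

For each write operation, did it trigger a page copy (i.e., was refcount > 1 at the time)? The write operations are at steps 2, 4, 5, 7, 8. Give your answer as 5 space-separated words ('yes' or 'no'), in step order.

Op 1: fork(P0) -> P1. 3 ppages; refcounts: pp0:2 pp1:2 pp2:2
Op 2: write(P1, v0, 198). refcount(pp0)=2>1 -> COPY to pp3. 4 ppages; refcounts: pp0:1 pp1:2 pp2:2 pp3:1
Op 3: fork(P0) -> P2. 4 ppages; refcounts: pp0:2 pp1:3 pp2:3 pp3:1
Op 4: write(P2, v0, 124). refcount(pp0)=2>1 -> COPY to pp4. 5 ppages; refcounts: pp0:1 pp1:3 pp2:3 pp3:1 pp4:1
Op 5: write(P1, v1, 106). refcount(pp1)=3>1 -> COPY to pp5. 6 ppages; refcounts: pp0:1 pp1:2 pp2:3 pp3:1 pp4:1 pp5:1
Op 6: fork(P0) -> P3. 6 ppages; refcounts: pp0:2 pp1:3 pp2:4 pp3:1 pp4:1 pp5:1
Op 7: write(P0, v2, 112). refcount(pp2)=4>1 -> COPY to pp6. 7 ppages; refcounts: pp0:2 pp1:3 pp2:3 pp3:1 pp4:1 pp5:1 pp6:1
Op 8: write(P1, v1, 171). refcount(pp5)=1 -> write in place. 7 ppages; refcounts: pp0:2 pp1:3 pp2:3 pp3:1 pp4:1 pp5:1 pp6:1

yes yes yes yes no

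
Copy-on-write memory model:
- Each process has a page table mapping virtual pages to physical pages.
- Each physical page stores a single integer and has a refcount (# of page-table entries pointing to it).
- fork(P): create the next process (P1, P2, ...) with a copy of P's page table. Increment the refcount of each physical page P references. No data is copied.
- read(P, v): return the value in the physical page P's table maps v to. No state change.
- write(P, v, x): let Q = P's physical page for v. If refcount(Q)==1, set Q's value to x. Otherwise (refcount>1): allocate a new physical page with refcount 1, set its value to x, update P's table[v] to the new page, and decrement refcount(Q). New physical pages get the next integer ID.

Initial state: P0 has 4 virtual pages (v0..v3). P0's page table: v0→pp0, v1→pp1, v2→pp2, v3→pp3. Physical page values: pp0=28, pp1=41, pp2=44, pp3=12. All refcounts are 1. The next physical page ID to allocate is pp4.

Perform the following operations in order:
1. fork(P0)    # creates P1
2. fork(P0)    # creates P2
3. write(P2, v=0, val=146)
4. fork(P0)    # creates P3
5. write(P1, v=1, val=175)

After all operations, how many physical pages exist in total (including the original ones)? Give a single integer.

Answer: 6

Derivation:
Op 1: fork(P0) -> P1. 4 ppages; refcounts: pp0:2 pp1:2 pp2:2 pp3:2
Op 2: fork(P0) -> P2. 4 ppages; refcounts: pp0:3 pp1:3 pp2:3 pp3:3
Op 3: write(P2, v0, 146). refcount(pp0)=3>1 -> COPY to pp4. 5 ppages; refcounts: pp0:2 pp1:3 pp2:3 pp3:3 pp4:1
Op 4: fork(P0) -> P3. 5 ppages; refcounts: pp0:3 pp1:4 pp2:4 pp3:4 pp4:1
Op 5: write(P1, v1, 175). refcount(pp1)=4>1 -> COPY to pp5. 6 ppages; refcounts: pp0:3 pp1:3 pp2:4 pp3:4 pp4:1 pp5:1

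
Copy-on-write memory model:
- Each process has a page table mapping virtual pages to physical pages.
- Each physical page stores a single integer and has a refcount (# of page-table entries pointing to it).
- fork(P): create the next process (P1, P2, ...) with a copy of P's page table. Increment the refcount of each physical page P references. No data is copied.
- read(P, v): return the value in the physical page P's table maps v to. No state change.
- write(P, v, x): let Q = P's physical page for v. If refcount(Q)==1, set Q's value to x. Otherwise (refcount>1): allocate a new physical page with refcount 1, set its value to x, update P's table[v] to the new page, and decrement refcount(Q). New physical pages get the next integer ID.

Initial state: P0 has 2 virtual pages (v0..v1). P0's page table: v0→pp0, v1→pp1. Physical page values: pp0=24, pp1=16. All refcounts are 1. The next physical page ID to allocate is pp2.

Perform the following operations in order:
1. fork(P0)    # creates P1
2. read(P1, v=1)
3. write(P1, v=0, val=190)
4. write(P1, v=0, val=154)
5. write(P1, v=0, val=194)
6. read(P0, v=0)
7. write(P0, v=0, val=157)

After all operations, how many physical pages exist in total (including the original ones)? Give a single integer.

Op 1: fork(P0) -> P1. 2 ppages; refcounts: pp0:2 pp1:2
Op 2: read(P1, v1) -> 16. No state change.
Op 3: write(P1, v0, 190). refcount(pp0)=2>1 -> COPY to pp2. 3 ppages; refcounts: pp0:1 pp1:2 pp2:1
Op 4: write(P1, v0, 154). refcount(pp2)=1 -> write in place. 3 ppages; refcounts: pp0:1 pp1:2 pp2:1
Op 5: write(P1, v0, 194). refcount(pp2)=1 -> write in place. 3 ppages; refcounts: pp0:1 pp1:2 pp2:1
Op 6: read(P0, v0) -> 24. No state change.
Op 7: write(P0, v0, 157). refcount(pp0)=1 -> write in place. 3 ppages; refcounts: pp0:1 pp1:2 pp2:1

Answer: 3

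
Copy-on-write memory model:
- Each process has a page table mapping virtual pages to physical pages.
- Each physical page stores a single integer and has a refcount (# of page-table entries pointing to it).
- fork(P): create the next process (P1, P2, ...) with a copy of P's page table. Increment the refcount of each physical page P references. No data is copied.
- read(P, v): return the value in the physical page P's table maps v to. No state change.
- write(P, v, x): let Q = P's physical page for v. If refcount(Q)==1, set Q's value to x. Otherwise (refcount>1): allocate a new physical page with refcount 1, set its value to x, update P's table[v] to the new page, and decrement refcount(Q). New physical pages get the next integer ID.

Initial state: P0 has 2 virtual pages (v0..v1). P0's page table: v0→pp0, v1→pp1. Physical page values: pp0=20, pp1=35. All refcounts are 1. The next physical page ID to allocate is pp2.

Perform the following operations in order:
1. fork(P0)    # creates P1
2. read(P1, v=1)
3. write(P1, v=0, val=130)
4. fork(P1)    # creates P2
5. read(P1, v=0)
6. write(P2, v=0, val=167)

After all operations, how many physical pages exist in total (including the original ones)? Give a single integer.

Answer: 4

Derivation:
Op 1: fork(P0) -> P1. 2 ppages; refcounts: pp0:2 pp1:2
Op 2: read(P1, v1) -> 35. No state change.
Op 3: write(P1, v0, 130). refcount(pp0)=2>1 -> COPY to pp2. 3 ppages; refcounts: pp0:1 pp1:2 pp2:1
Op 4: fork(P1) -> P2. 3 ppages; refcounts: pp0:1 pp1:3 pp2:2
Op 5: read(P1, v0) -> 130. No state change.
Op 6: write(P2, v0, 167). refcount(pp2)=2>1 -> COPY to pp3. 4 ppages; refcounts: pp0:1 pp1:3 pp2:1 pp3:1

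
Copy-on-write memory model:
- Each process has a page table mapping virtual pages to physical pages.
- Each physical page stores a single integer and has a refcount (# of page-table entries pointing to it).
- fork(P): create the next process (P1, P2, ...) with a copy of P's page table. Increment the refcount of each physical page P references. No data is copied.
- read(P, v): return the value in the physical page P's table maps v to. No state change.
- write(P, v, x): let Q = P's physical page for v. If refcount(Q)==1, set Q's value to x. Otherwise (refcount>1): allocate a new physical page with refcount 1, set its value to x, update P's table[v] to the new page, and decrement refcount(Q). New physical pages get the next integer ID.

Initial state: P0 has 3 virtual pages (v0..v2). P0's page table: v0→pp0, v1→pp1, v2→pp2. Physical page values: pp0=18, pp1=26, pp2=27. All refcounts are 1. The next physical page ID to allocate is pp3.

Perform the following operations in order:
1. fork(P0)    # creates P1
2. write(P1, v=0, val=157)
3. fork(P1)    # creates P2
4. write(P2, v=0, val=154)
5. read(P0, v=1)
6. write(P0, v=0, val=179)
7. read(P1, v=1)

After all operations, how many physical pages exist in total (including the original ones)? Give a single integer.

Answer: 5

Derivation:
Op 1: fork(P0) -> P1. 3 ppages; refcounts: pp0:2 pp1:2 pp2:2
Op 2: write(P1, v0, 157). refcount(pp0)=2>1 -> COPY to pp3. 4 ppages; refcounts: pp0:1 pp1:2 pp2:2 pp3:1
Op 3: fork(P1) -> P2. 4 ppages; refcounts: pp0:1 pp1:3 pp2:3 pp3:2
Op 4: write(P2, v0, 154). refcount(pp3)=2>1 -> COPY to pp4. 5 ppages; refcounts: pp0:1 pp1:3 pp2:3 pp3:1 pp4:1
Op 5: read(P0, v1) -> 26. No state change.
Op 6: write(P0, v0, 179). refcount(pp0)=1 -> write in place. 5 ppages; refcounts: pp0:1 pp1:3 pp2:3 pp3:1 pp4:1
Op 7: read(P1, v1) -> 26. No state change.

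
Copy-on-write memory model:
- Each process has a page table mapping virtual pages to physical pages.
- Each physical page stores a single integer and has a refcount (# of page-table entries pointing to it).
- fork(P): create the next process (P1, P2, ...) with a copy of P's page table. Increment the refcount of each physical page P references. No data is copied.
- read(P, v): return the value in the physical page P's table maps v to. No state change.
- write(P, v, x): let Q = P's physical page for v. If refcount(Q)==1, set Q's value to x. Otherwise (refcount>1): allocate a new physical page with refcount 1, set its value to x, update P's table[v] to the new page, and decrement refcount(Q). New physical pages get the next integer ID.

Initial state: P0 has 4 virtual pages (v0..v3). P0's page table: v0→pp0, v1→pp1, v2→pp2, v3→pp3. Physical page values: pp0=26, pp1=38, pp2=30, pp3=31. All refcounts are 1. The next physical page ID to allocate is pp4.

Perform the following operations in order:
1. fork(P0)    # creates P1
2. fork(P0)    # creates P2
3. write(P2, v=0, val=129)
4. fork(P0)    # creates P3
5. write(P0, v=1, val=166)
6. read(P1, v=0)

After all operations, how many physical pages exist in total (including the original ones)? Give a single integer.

Answer: 6

Derivation:
Op 1: fork(P0) -> P1. 4 ppages; refcounts: pp0:2 pp1:2 pp2:2 pp3:2
Op 2: fork(P0) -> P2. 4 ppages; refcounts: pp0:3 pp1:3 pp2:3 pp3:3
Op 3: write(P2, v0, 129). refcount(pp0)=3>1 -> COPY to pp4. 5 ppages; refcounts: pp0:2 pp1:3 pp2:3 pp3:3 pp4:1
Op 4: fork(P0) -> P3. 5 ppages; refcounts: pp0:3 pp1:4 pp2:4 pp3:4 pp4:1
Op 5: write(P0, v1, 166). refcount(pp1)=4>1 -> COPY to pp5. 6 ppages; refcounts: pp0:3 pp1:3 pp2:4 pp3:4 pp4:1 pp5:1
Op 6: read(P1, v0) -> 26. No state change.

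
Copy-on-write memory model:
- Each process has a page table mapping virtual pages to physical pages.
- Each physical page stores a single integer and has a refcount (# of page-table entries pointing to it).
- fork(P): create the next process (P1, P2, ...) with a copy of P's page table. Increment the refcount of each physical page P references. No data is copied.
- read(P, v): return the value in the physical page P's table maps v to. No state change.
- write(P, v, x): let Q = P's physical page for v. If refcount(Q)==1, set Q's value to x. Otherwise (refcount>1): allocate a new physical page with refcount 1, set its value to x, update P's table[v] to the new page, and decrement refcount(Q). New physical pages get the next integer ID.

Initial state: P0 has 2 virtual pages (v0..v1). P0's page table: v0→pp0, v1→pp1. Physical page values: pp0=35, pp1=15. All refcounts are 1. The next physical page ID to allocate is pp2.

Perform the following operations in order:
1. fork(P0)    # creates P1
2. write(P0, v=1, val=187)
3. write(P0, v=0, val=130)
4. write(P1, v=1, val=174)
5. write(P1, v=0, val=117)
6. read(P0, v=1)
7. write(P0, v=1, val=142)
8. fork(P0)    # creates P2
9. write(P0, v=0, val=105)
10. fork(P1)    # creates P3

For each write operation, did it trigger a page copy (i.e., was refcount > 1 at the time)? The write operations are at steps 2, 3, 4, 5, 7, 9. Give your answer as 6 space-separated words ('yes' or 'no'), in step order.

Op 1: fork(P0) -> P1. 2 ppages; refcounts: pp0:2 pp1:2
Op 2: write(P0, v1, 187). refcount(pp1)=2>1 -> COPY to pp2. 3 ppages; refcounts: pp0:2 pp1:1 pp2:1
Op 3: write(P0, v0, 130). refcount(pp0)=2>1 -> COPY to pp3. 4 ppages; refcounts: pp0:1 pp1:1 pp2:1 pp3:1
Op 4: write(P1, v1, 174). refcount(pp1)=1 -> write in place. 4 ppages; refcounts: pp0:1 pp1:1 pp2:1 pp3:1
Op 5: write(P1, v0, 117). refcount(pp0)=1 -> write in place. 4 ppages; refcounts: pp0:1 pp1:1 pp2:1 pp3:1
Op 6: read(P0, v1) -> 187. No state change.
Op 7: write(P0, v1, 142). refcount(pp2)=1 -> write in place. 4 ppages; refcounts: pp0:1 pp1:1 pp2:1 pp3:1
Op 8: fork(P0) -> P2. 4 ppages; refcounts: pp0:1 pp1:1 pp2:2 pp3:2
Op 9: write(P0, v0, 105). refcount(pp3)=2>1 -> COPY to pp4. 5 ppages; refcounts: pp0:1 pp1:1 pp2:2 pp3:1 pp4:1
Op 10: fork(P1) -> P3. 5 ppages; refcounts: pp0:2 pp1:2 pp2:2 pp3:1 pp4:1

yes yes no no no yes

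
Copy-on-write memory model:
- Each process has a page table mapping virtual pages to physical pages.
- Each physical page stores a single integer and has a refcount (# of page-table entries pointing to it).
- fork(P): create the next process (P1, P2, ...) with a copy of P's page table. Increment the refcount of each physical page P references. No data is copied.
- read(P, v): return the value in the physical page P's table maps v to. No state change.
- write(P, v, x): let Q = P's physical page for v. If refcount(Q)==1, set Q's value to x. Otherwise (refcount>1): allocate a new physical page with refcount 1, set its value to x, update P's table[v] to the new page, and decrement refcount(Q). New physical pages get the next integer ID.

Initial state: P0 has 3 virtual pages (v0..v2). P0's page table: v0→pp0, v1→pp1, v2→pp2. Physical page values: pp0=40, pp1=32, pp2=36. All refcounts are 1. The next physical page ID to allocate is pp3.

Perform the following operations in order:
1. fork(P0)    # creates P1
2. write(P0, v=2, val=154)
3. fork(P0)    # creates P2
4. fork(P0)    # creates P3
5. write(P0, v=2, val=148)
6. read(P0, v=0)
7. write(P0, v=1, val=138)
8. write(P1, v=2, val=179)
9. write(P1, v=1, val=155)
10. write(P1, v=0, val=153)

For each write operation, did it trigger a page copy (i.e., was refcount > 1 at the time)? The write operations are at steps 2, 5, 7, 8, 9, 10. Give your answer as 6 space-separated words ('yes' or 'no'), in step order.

Op 1: fork(P0) -> P1. 3 ppages; refcounts: pp0:2 pp1:2 pp2:2
Op 2: write(P0, v2, 154). refcount(pp2)=2>1 -> COPY to pp3. 4 ppages; refcounts: pp0:2 pp1:2 pp2:1 pp3:1
Op 3: fork(P0) -> P2. 4 ppages; refcounts: pp0:3 pp1:3 pp2:1 pp3:2
Op 4: fork(P0) -> P3. 4 ppages; refcounts: pp0:4 pp1:4 pp2:1 pp3:3
Op 5: write(P0, v2, 148). refcount(pp3)=3>1 -> COPY to pp4. 5 ppages; refcounts: pp0:4 pp1:4 pp2:1 pp3:2 pp4:1
Op 6: read(P0, v0) -> 40. No state change.
Op 7: write(P0, v1, 138). refcount(pp1)=4>1 -> COPY to pp5. 6 ppages; refcounts: pp0:4 pp1:3 pp2:1 pp3:2 pp4:1 pp5:1
Op 8: write(P1, v2, 179). refcount(pp2)=1 -> write in place. 6 ppages; refcounts: pp0:4 pp1:3 pp2:1 pp3:2 pp4:1 pp5:1
Op 9: write(P1, v1, 155). refcount(pp1)=3>1 -> COPY to pp6. 7 ppages; refcounts: pp0:4 pp1:2 pp2:1 pp3:2 pp4:1 pp5:1 pp6:1
Op 10: write(P1, v0, 153). refcount(pp0)=4>1 -> COPY to pp7. 8 ppages; refcounts: pp0:3 pp1:2 pp2:1 pp3:2 pp4:1 pp5:1 pp6:1 pp7:1

yes yes yes no yes yes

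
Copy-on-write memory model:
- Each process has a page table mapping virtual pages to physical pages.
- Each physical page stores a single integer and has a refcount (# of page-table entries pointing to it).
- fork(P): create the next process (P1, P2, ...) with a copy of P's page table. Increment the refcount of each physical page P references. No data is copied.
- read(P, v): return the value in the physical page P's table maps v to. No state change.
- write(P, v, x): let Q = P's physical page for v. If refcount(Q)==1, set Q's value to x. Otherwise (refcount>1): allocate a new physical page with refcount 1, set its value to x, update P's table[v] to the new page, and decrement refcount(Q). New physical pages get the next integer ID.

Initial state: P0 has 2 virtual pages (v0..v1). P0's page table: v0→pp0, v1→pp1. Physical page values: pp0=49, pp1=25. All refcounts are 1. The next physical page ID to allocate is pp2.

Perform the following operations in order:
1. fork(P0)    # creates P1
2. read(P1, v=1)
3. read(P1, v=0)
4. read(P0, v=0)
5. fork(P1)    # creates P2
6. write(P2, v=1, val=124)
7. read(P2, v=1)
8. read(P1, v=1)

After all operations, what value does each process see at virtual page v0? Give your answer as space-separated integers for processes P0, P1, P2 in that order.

Op 1: fork(P0) -> P1. 2 ppages; refcounts: pp0:2 pp1:2
Op 2: read(P1, v1) -> 25. No state change.
Op 3: read(P1, v0) -> 49. No state change.
Op 4: read(P0, v0) -> 49. No state change.
Op 5: fork(P1) -> P2. 2 ppages; refcounts: pp0:3 pp1:3
Op 6: write(P2, v1, 124). refcount(pp1)=3>1 -> COPY to pp2. 3 ppages; refcounts: pp0:3 pp1:2 pp2:1
Op 7: read(P2, v1) -> 124. No state change.
Op 8: read(P1, v1) -> 25. No state change.
P0: v0 -> pp0 = 49
P1: v0 -> pp0 = 49
P2: v0 -> pp0 = 49

Answer: 49 49 49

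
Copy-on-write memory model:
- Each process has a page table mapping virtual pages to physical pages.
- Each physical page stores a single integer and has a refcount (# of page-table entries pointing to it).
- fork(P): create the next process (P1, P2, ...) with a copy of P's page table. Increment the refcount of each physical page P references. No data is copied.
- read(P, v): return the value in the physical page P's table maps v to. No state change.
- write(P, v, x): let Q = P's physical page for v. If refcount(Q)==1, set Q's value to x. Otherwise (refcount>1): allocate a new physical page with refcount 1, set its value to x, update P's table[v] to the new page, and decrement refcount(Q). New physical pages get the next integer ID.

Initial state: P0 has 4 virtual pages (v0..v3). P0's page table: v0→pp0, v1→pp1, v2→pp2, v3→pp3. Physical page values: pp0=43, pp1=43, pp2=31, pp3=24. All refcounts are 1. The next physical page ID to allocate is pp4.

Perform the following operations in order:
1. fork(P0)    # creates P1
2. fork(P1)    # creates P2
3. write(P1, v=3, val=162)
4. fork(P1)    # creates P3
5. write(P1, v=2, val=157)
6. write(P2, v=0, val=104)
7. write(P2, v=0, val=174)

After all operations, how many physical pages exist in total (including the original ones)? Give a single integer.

Op 1: fork(P0) -> P1. 4 ppages; refcounts: pp0:2 pp1:2 pp2:2 pp3:2
Op 2: fork(P1) -> P2. 4 ppages; refcounts: pp0:3 pp1:3 pp2:3 pp3:3
Op 3: write(P1, v3, 162). refcount(pp3)=3>1 -> COPY to pp4. 5 ppages; refcounts: pp0:3 pp1:3 pp2:3 pp3:2 pp4:1
Op 4: fork(P1) -> P3. 5 ppages; refcounts: pp0:4 pp1:4 pp2:4 pp3:2 pp4:2
Op 5: write(P1, v2, 157). refcount(pp2)=4>1 -> COPY to pp5. 6 ppages; refcounts: pp0:4 pp1:4 pp2:3 pp3:2 pp4:2 pp5:1
Op 6: write(P2, v0, 104). refcount(pp0)=4>1 -> COPY to pp6. 7 ppages; refcounts: pp0:3 pp1:4 pp2:3 pp3:2 pp4:2 pp5:1 pp6:1
Op 7: write(P2, v0, 174). refcount(pp6)=1 -> write in place. 7 ppages; refcounts: pp0:3 pp1:4 pp2:3 pp3:2 pp4:2 pp5:1 pp6:1

Answer: 7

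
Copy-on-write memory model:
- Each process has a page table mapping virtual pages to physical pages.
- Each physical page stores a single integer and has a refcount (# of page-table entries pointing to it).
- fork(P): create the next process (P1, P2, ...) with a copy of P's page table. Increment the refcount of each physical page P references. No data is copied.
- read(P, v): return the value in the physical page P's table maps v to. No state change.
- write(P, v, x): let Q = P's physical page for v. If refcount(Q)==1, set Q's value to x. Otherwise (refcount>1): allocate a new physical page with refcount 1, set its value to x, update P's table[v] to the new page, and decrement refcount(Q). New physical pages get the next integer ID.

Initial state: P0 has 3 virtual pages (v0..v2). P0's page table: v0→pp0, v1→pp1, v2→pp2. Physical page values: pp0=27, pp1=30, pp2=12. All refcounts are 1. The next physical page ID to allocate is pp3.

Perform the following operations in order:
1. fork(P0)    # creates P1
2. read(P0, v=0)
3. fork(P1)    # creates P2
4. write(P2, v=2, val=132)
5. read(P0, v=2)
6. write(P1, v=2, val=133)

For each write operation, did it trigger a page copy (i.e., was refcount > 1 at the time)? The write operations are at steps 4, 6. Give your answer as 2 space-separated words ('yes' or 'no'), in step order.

Op 1: fork(P0) -> P1. 3 ppages; refcounts: pp0:2 pp1:2 pp2:2
Op 2: read(P0, v0) -> 27. No state change.
Op 3: fork(P1) -> P2. 3 ppages; refcounts: pp0:3 pp1:3 pp2:3
Op 4: write(P2, v2, 132). refcount(pp2)=3>1 -> COPY to pp3. 4 ppages; refcounts: pp0:3 pp1:3 pp2:2 pp3:1
Op 5: read(P0, v2) -> 12. No state change.
Op 6: write(P1, v2, 133). refcount(pp2)=2>1 -> COPY to pp4. 5 ppages; refcounts: pp0:3 pp1:3 pp2:1 pp3:1 pp4:1

yes yes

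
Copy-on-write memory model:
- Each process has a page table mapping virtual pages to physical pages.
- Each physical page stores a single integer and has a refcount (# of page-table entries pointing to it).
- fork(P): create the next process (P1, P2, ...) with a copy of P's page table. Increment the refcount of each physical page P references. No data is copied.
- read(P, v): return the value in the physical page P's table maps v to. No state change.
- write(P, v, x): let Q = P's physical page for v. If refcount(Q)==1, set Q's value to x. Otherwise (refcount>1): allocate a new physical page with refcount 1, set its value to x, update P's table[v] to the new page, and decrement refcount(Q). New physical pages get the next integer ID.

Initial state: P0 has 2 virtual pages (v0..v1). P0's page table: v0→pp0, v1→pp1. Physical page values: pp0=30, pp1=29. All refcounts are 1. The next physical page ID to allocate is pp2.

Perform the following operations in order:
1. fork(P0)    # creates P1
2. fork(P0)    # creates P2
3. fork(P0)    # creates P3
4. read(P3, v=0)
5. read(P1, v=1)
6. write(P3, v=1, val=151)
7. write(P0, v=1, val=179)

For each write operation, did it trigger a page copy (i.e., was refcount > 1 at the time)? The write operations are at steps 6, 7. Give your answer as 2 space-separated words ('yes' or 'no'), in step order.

Op 1: fork(P0) -> P1. 2 ppages; refcounts: pp0:2 pp1:2
Op 2: fork(P0) -> P2. 2 ppages; refcounts: pp0:3 pp1:3
Op 3: fork(P0) -> P3. 2 ppages; refcounts: pp0:4 pp1:4
Op 4: read(P3, v0) -> 30. No state change.
Op 5: read(P1, v1) -> 29. No state change.
Op 6: write(P3, v1, 151). refcount(pp1)=4>1 -> COPY to pp2. 3 ppages; refcounts: pp0:4 pp1:3 pp2:1
Op 7: write(P0, v1, 179). refcount(pp1)=3>1 -> COPY to pp3. 4 ppages; refcounts: pp0:4 pp1:2 pp2:1 pp3:1

yes yes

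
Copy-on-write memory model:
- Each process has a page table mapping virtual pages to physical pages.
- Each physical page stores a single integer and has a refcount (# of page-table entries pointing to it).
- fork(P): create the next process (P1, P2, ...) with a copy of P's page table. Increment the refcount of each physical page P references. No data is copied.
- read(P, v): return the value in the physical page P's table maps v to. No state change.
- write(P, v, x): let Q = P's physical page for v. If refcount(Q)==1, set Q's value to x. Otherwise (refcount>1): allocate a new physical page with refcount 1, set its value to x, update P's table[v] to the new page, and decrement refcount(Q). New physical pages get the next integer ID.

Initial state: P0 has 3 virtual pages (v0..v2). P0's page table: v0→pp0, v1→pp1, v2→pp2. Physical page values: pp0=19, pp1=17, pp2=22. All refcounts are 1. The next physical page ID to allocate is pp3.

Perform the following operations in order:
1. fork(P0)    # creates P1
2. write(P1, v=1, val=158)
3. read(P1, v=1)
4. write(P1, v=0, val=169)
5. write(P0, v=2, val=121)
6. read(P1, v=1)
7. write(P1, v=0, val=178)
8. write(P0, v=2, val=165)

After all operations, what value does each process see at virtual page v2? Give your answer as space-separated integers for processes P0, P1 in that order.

Answer: 165 22

Derivation:
Op 1: fork(P0) -> P1. 3 ppages; refcounts: pp0:2 pp1:2 pp2:2
Op 2: write(P1, v1, 158). refcount(pp1)=2>1 -> COPY to pp3. 4 ppages; refcounts: pp0:2 pp1:1 pp2:2 pp3:1
Op 3: read(P1, v1) -> 158. No state change.
Op 4: write(P1, v0, 169). refcount(pp0)=2>1 -> COPY to pp4. 5 ppages; refcounts: pp0:1 pp1:1 pp2:2 pp3:1 pp4:1
Op 5: write(P0, v2, 121). refcount(pp2)=2>1 -> COPY to pp5. 6 ppages; refcounts: pp0:1 pp1:1 pp2:1 pp3:1 pp4:1 pp5:1
Op 6: read(P1, v1) -> 158. No state change.
Op 7: write(P1, v0, 178). refcount(pp4)=1 -> write in place. 6 ppages; refcounts: pp0:1 pp1:1 pp2:1 pp3:1 pp4:1 pp5:1
Op 8: write(P0, v2, 165). refcount(pp5)=1 -> write in place. 6 ppages; refcounts: pp0:1 pp1:1 pp2:1 pp3:1 pp4:1 pp5:1
P0: v2 -> pp5 = 165
P1: v2 -> pp2 = 22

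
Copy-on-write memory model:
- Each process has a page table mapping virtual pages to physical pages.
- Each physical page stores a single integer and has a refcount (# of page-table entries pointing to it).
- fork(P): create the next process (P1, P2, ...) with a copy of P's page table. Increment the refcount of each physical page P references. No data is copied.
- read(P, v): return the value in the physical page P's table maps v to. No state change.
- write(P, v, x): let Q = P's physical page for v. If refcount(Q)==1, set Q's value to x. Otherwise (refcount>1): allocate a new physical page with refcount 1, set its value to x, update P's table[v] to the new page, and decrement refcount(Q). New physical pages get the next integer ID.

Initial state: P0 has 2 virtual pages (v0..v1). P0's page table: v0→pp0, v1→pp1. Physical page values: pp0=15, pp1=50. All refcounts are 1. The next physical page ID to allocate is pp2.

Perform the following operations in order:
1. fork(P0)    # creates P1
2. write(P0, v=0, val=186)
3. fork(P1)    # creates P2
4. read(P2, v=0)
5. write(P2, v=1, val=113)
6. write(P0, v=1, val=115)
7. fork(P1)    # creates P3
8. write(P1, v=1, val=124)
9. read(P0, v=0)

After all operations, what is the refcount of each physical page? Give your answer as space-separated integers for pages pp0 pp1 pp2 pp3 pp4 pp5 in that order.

Answer: 3 1 1 1 1 1

Derivation:
Op 1: fork(P0) -> P1. 2 ppages; refcounts: pp0:2 pp1:2
Op 2: write(P0, v0, 186). refcount(pp0)=2>1 -> COPY to pp2. 3 ppages; refcounts: pp0:1 pp1:2 pp2:1
Op 3: fork(P1) -> P2. 3 ppages; refcounts: pp0:2 pp1:3 pp2:1
Op 4: read(P2, v0) -> 15. No state change.
Op 5: write(P2, v1, 113). refcount(pp1)=3>1 -> COPY to pp3. 4 ppages; refcounts: pp0:2 pp1:2 pp2:1 pp3:1
Op 6: write(P0, v1, 115). refcount(pp1)=2>1 -> COPY to pp4. 5 ppages; refcounts: pp0:2 pp1:1 pp2:1 pp3:1 pp4:1
Op 7: fork(P1) -> P3. 5 ppages; refcounts: pp0:3 pp1:2 pp2:1 pp3:1 pp4:1
Op 8: write(P1, v1, 124). refcount(pp1)=2>1 -> COPY to pp5. 6 ppages; refcounts: pp0:3 pp1:1 pp2:1 pp3:1 pp4:1 pp5:1
Op 9: read(P0, v0) -> 186. No state change.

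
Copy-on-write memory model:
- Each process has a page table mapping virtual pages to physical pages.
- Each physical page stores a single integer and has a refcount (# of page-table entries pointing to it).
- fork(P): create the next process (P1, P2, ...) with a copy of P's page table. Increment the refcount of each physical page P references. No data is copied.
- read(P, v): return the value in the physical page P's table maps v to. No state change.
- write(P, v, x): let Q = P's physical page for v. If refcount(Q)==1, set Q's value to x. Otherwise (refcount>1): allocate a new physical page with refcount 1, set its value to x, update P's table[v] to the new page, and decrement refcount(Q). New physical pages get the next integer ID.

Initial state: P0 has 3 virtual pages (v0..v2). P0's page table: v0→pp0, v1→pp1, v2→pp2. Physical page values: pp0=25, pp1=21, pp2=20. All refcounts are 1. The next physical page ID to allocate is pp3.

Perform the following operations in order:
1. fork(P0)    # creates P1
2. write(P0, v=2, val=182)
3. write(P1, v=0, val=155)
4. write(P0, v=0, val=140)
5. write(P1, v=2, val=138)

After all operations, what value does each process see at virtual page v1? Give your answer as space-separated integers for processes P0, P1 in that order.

Op 1: fork(P0) -> P1. 3 ppages; refcounts: pp0:2 pp1:2 pp2:2
Op 2: write(P0, v2, 182). refcount(pp2)=2>1 -> COPY to pp3. 4 ppages; refcounts: pp0:2 pp1:2 pp2:1 pp3:1
Op 3: write(P1, v0, 155). refcount(pp0)=2>1 -> COPY to pp4. 5 ppages; refcounts: pp0:1 pp1:2 pp2:1 pp3:1 pp4:1
Op 4: write(P0, v0, 140). refcount(pp0)=1 -> write in place. 5 ppages; refcounts: pp0:1 pp1:2 pp2:1 pp3:1 pp4:1
Op 5: write(P1, v2, 138). refcount(pp2)=1 -> write in place. 5 ppages; refcounts: pp0:1 pp1:2 pp2:1 pp3:1 pp4:1
P0: v1 -> pp1 = 21
P1: v1 -> pp1 = 21

Answer: 21 21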